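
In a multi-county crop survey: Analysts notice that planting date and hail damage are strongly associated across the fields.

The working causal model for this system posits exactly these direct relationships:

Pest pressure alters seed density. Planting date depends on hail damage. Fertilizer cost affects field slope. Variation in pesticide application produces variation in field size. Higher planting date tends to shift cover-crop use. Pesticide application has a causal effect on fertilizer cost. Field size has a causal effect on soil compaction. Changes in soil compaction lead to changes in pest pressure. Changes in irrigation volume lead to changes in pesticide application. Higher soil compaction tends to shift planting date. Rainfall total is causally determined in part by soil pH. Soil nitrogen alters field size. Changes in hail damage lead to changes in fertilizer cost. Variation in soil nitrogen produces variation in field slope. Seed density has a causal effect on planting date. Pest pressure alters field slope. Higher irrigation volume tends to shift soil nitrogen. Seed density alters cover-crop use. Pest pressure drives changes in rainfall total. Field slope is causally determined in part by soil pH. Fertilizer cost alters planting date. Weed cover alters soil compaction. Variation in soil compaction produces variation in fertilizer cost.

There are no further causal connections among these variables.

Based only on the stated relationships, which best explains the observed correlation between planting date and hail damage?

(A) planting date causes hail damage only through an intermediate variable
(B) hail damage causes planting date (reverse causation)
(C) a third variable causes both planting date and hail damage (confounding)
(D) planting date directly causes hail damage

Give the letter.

The stated link runs hail damage → planting date; planting date has no causal path to hail damage. No variable causes both, so confounding is ruled out. The correlation reflects reverse causation.

B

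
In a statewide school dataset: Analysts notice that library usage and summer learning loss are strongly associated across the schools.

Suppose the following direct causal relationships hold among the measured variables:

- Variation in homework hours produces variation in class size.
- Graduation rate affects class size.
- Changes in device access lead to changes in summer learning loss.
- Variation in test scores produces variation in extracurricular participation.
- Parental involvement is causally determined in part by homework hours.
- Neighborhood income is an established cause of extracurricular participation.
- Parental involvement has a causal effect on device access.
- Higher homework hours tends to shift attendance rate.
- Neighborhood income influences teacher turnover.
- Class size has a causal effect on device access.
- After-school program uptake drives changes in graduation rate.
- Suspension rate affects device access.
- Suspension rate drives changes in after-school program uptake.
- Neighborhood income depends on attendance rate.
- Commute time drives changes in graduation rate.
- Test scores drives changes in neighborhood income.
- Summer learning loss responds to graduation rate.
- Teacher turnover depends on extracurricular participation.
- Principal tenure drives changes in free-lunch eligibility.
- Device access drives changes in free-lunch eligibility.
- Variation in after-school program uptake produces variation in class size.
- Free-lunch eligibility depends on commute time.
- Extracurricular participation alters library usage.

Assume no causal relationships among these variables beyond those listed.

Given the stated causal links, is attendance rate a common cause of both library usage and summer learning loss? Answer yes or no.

no

Attendance rate has no stated causal path to summer learning loss. A confounder must cause both variables, so attendance rate does not qualify.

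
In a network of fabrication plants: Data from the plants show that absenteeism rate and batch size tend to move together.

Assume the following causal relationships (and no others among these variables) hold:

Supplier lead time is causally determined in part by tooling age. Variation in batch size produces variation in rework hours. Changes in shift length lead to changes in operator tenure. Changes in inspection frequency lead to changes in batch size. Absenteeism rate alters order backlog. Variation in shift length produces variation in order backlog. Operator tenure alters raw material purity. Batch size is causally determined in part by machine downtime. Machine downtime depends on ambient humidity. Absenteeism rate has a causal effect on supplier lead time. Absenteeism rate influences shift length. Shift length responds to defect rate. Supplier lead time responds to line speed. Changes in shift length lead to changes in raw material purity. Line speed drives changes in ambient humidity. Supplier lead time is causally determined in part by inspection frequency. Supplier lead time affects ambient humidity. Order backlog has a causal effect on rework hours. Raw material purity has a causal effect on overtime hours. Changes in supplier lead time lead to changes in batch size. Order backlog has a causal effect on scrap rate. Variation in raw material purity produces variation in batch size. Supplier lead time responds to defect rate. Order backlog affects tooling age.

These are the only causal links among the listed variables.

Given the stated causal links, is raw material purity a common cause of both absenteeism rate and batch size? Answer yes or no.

no

Raw material purity has no stated causal path to absenteeism rate. A confounder must cause both variables, so raw material purity does not qualify.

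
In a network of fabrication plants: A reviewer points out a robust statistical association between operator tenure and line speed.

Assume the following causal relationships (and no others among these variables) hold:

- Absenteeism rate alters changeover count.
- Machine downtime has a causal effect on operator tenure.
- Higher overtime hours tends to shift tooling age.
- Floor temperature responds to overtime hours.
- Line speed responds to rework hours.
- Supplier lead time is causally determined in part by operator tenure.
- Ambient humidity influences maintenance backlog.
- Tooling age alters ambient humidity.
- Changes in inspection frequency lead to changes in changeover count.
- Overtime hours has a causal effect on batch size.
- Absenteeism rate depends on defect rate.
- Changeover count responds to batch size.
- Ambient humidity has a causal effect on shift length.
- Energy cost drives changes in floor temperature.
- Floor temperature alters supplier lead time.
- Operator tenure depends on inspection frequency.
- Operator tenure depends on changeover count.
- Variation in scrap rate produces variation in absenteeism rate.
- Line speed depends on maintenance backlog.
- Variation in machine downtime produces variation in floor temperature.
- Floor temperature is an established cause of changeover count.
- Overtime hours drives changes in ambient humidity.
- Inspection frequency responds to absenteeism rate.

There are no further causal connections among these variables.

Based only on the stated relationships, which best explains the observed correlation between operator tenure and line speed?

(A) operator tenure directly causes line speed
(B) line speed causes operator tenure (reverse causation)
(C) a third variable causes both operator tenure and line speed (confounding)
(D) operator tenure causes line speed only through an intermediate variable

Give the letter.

Overtime hours causes operator tenure (overtime hours → batch size → changeover count → operator tenure) and line speed (overtime hours → ambient humidity → maintenance backlog → line speed) — a common cause creating the correlation.
There is no stated path from operator tenure to line speed or from line speed to operator tenure, so neither direct nor reverse causation applies.

C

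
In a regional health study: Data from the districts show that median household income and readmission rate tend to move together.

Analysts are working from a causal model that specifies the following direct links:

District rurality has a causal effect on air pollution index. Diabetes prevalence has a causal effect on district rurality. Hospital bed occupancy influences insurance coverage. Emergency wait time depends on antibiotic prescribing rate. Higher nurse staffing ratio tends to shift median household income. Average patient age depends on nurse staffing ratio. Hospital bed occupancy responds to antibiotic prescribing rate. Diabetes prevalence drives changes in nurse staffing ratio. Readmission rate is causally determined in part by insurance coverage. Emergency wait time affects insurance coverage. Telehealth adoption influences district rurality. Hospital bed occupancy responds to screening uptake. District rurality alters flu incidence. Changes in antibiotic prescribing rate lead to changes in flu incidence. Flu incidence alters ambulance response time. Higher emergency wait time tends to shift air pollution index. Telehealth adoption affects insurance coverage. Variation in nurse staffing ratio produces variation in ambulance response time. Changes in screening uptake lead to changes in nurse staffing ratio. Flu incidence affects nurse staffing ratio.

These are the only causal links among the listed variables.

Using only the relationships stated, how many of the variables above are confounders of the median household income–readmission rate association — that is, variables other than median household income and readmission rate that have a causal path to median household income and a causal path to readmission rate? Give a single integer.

3

The common causes are: antibiotic prescribing rate (to median household income via antibiotic prescribing rate → flu incidence → nurse staffing ratio → median household income; to readmission rate via antibiotic prescribing rate → hospital bed occupancy → insurance coverage → readmission rate); screening uptake (to median household income via screening uptake → nurse staffing ratio → median household income; to readmission rate via screening uptake → hospital bed occupancy → insurance coverage → readmission rate); telehealth adoption (to median household income via telehealth adoption → district rurality → flu incidence → nurse staffing ratio → median household income; to readmission rate via telehealth adoption → insurance coverage → readmission rate).
Every other variable lacks a causal path to at least one of median household income and readmission rate.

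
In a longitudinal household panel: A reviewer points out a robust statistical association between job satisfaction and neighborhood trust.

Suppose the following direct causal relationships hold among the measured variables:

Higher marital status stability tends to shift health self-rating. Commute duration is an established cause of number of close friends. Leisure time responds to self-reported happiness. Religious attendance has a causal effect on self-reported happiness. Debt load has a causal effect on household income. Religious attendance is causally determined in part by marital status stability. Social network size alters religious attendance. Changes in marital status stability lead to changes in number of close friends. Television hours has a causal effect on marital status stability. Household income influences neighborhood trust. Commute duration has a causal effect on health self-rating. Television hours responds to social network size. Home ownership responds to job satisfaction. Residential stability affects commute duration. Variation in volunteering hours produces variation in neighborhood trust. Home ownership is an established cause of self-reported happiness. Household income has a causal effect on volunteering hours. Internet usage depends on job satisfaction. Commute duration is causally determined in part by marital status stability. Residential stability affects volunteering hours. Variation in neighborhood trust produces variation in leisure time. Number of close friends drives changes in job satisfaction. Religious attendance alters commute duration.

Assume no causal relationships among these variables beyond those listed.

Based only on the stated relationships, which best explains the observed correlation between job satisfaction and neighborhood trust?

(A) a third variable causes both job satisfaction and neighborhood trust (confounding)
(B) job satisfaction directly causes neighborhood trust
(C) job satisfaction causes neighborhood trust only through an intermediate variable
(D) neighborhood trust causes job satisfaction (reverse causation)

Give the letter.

A

Residential stability causes job satisfaction (residential stability → commute duration → number of close friends → job satisfaction) and neighborhood trust (residential stability → volunteering hours → neighborhood trust) — a common cause creating the correlation.
There is no stated path from job satisfaction to neighborhood trust or from neighborhood trust to job satisfaction, so neither direct nor reverse causation applies.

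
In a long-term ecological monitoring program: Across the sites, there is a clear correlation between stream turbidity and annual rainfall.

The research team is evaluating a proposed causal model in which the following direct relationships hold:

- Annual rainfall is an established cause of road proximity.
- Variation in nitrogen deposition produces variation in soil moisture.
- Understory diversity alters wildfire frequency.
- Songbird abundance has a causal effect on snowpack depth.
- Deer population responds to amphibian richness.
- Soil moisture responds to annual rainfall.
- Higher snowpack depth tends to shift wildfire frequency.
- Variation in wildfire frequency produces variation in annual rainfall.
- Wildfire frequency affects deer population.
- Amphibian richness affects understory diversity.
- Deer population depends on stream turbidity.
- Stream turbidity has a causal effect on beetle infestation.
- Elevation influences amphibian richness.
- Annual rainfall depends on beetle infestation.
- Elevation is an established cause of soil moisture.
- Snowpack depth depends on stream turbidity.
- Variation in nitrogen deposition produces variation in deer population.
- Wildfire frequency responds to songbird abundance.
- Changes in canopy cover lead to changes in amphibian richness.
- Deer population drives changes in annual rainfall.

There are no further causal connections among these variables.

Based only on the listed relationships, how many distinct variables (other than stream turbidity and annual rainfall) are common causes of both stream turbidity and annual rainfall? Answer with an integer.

0

No listed variable has a causal path to both stream turbidity and annual rainfall, so there are no common causes.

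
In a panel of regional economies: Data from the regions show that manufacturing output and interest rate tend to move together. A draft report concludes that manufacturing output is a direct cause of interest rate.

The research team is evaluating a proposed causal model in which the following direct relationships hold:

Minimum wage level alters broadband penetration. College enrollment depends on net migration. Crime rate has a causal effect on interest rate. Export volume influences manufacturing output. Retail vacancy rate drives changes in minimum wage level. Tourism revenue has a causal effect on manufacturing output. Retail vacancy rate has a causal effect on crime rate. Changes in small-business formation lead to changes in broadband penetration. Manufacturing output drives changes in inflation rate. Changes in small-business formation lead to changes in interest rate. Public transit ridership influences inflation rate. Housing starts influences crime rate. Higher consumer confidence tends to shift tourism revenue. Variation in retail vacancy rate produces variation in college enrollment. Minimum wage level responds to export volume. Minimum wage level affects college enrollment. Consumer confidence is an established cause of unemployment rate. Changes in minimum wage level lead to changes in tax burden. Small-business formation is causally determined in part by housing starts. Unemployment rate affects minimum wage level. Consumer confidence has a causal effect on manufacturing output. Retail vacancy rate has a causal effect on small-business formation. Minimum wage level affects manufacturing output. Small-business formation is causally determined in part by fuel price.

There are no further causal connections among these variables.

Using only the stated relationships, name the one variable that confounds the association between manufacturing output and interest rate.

Retail vacancy rate has a causal path to manufacturing output (retail vacancy rate → minimum wage level → manufacturing output) and a separate causal path to interest rate (retail vacancy rate → small-business formation → interest rate), so it is a common cause of both.
No stated relationship gives manufacturing output a causal route to interest rate, so the correlation is explained by the shared upstream cause rather than a direct effect.

retail vacancy rate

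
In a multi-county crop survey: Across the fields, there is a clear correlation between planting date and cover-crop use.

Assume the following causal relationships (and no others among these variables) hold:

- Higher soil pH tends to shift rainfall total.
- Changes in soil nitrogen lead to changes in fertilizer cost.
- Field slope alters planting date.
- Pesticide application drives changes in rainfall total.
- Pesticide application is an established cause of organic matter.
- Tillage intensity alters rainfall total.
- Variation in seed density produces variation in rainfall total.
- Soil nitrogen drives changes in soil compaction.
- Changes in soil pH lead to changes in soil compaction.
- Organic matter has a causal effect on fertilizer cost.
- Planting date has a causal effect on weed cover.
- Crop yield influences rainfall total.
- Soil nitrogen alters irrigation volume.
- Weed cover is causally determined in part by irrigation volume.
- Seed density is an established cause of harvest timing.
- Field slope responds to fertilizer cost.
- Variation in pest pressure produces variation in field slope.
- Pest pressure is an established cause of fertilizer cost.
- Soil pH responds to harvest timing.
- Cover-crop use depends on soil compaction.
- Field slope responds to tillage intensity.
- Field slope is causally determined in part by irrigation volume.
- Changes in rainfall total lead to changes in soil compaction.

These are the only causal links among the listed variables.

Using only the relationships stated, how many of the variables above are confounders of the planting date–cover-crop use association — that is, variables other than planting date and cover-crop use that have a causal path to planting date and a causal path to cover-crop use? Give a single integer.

3

The common causes are: pesticide application (to planting date via pesticide application → organic matter → fertilizer cost → field slope → planting date; to cover-crop use via pesticide application → rainfall total → soil compaction → cover-crop use); soil nitrogen (to planting date via soil nitrogen → fertilizer cost → field slope → planting date; to cover-crop use via soil nitrogen → soil compaction → cover-crop use); tillage intensity (to planting date via tillage intensity → field slope → planting date; to cover-crop use via tillage intensity → rainfall total → soil compaction → cover-crop use).
Every other variable lacks a causal path to at least one of planting date and cover-crop use.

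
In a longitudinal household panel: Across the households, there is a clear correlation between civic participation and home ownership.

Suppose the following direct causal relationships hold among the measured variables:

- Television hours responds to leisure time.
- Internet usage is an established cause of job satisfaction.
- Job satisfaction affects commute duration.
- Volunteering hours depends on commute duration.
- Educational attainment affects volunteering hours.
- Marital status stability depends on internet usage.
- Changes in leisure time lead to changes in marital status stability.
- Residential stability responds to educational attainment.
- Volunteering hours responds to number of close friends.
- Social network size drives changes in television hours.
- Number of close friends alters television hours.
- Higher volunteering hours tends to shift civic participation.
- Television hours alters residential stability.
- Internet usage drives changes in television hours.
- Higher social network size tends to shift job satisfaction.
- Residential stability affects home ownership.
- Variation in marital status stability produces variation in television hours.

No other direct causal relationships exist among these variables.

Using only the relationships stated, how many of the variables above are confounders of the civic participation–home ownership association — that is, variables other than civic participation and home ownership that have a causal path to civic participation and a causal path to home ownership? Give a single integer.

The common causes are: educational attainment (to civic participation via educational attainment → volunteering hours → civic participation; to home ownership via educational attainment → residential stability → home ownership); internet usage (to civic participation via internet usage → job satisfaction → commute duration → volunteering hours → civic participation; to home ownership via internet usage → television hours → residential stability → home ownership); number of close friends (to civic participation via number of close friends → volunteering hours → civic participation; to home ownership via number of close friends → television hours → residential stability → home ownership); social network size (to civic participation via social network size → job satisfaction → commute duration → volunteering hours → civic participation; to home ownership via social network size → television hours → residential stability → home ownership).
Every other variable lacks a causal path to at least one of civic participation and home ownership.

4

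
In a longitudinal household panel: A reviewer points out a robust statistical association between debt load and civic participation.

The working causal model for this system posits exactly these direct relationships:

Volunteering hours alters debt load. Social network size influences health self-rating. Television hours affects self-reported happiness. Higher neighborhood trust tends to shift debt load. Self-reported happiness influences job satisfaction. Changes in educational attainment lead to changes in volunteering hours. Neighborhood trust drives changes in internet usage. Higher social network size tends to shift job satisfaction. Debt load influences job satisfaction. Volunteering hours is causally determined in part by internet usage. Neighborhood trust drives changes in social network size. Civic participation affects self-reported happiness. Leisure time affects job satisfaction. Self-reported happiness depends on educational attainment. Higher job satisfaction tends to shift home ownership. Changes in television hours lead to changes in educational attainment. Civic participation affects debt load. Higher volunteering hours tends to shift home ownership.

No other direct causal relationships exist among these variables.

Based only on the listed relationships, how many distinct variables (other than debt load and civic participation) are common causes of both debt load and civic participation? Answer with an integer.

0

No listed variable has a causal path to both debt load and civic participation, so there are no common causes.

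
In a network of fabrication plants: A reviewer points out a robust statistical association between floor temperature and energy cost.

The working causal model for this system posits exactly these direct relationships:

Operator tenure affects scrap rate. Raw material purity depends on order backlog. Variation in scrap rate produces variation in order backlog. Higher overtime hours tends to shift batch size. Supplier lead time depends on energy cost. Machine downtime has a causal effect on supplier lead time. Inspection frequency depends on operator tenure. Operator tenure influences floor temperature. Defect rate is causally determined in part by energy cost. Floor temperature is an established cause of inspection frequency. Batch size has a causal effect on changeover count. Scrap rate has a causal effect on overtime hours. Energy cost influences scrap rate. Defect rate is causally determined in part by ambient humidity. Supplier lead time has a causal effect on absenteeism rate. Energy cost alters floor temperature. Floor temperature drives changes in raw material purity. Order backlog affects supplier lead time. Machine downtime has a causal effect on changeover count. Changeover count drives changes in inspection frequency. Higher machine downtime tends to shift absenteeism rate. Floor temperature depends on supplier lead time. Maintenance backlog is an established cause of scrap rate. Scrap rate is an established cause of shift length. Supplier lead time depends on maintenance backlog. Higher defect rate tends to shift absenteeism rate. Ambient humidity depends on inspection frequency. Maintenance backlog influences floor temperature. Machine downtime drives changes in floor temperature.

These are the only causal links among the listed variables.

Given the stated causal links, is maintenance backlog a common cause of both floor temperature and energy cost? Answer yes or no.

Maintenance backlog has no stated causal path to energy cost. A confounder must cause both variables, so maintenance backlog does not qualify.

no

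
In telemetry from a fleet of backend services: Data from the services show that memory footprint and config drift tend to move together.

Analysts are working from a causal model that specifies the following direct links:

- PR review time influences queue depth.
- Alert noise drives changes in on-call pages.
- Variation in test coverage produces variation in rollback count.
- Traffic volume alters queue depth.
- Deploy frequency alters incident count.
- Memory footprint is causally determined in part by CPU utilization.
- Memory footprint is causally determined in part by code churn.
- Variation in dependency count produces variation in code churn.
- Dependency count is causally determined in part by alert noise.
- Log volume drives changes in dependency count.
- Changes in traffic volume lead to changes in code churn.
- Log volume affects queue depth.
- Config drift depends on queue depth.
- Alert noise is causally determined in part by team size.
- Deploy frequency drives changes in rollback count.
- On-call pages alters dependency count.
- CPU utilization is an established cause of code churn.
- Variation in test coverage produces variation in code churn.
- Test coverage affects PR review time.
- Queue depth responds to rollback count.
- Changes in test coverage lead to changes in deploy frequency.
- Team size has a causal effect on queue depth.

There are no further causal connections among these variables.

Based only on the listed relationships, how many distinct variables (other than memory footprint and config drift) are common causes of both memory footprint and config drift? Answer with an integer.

4

The common causes are: log volume (to memory footprint via log volume → dependency count → code churn → memory footprint; to config drift via log volume → queue depth → config drift); team size (to memory footprint via team size → alert noise → dependency count → code churn → memory footprint; to config drift via team size → queue depth → config drift); test coverage (to memory footprint via test coverage → code churn → memory footprint; to config drift via test coverage → PR review time → queue depth → config drift); traffic volume (to memory footprint via traffic volume → code churn → memory footprint; to config drift via traffic volume → queue depth → config drift).
Every other variable lacks a causal path to at least one of memory footprint and config drift.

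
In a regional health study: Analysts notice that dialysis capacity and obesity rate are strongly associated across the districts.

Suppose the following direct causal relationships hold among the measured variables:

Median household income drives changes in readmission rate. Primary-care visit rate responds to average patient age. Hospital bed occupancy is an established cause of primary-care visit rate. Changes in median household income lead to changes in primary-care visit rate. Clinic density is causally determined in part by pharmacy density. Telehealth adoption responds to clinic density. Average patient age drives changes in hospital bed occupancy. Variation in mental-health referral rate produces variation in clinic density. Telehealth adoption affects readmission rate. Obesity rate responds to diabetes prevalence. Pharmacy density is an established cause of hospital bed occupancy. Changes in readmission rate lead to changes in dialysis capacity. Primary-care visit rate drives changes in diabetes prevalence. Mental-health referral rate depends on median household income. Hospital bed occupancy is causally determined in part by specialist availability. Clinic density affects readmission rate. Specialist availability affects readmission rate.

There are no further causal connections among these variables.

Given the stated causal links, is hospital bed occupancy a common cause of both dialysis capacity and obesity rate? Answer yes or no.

Hospital bed occupancy has no stated causal path to dialysis capacity. A confounder must cause both variables, so hospital bed occupancy does not qualify.

no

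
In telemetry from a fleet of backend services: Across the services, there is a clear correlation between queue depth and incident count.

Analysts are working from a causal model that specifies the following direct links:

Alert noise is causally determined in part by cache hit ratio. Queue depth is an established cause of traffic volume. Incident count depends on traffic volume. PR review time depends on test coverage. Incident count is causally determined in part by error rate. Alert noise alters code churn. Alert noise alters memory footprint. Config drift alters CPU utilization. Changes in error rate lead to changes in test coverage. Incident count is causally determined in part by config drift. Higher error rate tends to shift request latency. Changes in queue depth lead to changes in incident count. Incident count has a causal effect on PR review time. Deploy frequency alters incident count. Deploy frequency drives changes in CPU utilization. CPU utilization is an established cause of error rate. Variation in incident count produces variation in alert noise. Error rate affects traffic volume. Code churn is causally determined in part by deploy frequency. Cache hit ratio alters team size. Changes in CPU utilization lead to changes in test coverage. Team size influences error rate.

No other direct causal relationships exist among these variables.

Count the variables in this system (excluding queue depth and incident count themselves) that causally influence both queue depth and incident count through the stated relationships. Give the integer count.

No listed variable has a causal path to both queue depth and incident count, so there are no common causes.

0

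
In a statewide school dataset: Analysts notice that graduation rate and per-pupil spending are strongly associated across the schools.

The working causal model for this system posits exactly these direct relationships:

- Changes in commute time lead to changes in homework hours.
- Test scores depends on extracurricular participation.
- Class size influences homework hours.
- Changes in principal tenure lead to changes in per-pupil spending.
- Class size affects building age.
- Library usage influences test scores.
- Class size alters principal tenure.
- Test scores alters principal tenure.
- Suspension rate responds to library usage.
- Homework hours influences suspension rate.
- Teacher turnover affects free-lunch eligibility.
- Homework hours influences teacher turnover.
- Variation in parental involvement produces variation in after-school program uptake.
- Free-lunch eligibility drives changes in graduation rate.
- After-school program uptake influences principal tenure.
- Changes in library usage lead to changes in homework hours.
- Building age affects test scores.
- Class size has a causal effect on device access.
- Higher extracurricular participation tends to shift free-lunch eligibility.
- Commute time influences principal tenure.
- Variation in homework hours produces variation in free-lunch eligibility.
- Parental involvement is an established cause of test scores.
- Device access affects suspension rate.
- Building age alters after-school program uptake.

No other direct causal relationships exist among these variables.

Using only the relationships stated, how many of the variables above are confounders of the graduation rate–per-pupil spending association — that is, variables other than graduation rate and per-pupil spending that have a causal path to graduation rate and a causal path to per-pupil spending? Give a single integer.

The common causes are: class size (to graduation rate via class size → homework hours → free-lunch eligibility → graduation rate; to per-pupil spending via class size → principal tenure → per-pupil spending); commute time (to graduation rate via commute time → homework hours → free-lunch eligibility → graduation rate; to per-pupil spending via commute time → principal tenure → per-pupil spending); extracurricular participation (to graduation rate via extracurricular participation → free-lunch eligibility → graduation rate; to per-pupil spending via extracurricular participation → test scores → principal tenure → per-pupil spending); library usage (to graduation rate via library usage → homework hours → free-lunch eligibility → graduation rate; to per-pupil spending via library usage → test scores → principal tenure → per-pupil spending).
Every other variable lacks a causal path to at least one of graduation rate and per-pupil spending.

4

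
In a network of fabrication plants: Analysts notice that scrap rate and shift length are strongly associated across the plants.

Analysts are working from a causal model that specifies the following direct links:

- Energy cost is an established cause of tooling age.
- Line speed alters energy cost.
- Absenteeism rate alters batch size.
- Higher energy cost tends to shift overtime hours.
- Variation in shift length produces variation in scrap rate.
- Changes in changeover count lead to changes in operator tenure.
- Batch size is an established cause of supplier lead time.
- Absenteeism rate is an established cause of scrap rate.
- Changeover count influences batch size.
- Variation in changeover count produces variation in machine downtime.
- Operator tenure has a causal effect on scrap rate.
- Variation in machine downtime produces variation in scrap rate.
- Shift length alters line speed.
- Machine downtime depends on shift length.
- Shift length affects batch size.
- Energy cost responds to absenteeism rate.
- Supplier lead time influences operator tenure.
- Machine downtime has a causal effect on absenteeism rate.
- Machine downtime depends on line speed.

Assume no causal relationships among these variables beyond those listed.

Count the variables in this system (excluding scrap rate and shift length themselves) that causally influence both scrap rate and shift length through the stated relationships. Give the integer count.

No listed variable has a causal path to both scrap rate and shift length, so there are no common causes.

0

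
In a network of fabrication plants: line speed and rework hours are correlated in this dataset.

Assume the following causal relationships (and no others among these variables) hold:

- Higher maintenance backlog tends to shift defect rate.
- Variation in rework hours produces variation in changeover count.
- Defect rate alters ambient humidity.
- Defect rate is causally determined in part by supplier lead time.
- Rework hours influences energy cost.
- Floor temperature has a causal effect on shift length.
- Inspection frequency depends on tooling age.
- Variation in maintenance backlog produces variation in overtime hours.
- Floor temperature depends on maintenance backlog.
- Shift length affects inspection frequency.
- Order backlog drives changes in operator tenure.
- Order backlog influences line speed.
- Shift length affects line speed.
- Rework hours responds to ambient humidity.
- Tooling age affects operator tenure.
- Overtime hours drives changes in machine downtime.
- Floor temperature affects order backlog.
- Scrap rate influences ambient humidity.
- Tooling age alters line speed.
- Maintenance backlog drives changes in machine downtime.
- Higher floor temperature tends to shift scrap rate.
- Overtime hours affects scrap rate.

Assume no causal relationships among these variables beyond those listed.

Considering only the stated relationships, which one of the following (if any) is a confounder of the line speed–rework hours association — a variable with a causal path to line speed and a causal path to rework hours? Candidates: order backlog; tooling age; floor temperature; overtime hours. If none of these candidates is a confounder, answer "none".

Floor temperature causes line speed (floor temperature → shift length → line speed) and also causes rework hours (floor temperature → scrap rate → ambient humidity → rework hours); it is a common cause of both.
Each of the other candidates lacks a causal path to at least one of line speed and rework hours, so they do not confound the relationship.

floor temperature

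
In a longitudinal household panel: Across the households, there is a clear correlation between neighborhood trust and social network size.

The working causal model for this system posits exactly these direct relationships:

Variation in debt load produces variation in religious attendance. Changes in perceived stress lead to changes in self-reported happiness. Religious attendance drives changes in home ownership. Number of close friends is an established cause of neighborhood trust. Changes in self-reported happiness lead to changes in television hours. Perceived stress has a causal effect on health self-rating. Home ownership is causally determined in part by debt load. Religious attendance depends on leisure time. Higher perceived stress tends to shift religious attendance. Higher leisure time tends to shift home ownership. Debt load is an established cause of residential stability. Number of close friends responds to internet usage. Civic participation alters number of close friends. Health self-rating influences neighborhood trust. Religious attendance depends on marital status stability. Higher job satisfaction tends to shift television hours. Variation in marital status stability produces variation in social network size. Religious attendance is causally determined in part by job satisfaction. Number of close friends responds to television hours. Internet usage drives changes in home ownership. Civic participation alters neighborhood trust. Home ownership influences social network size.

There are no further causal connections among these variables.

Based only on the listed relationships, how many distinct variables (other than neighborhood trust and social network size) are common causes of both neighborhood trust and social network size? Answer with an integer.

The common causes are: internet usage (to neighborhood trust via internet usage → number of close friends → neighborhood trust; to social network size via internet usage → home ownership → social network size); job satisfaction (to neighborhood trust via job satisfaction → television hours → number of close friends → neighborhood trust; to social network size via job satisfaction → religious attendance → home ownership → social network size); perceived stress (to neighborhood trust via perceived stress → health self-rating → neighborhood trust; to social network size via perceived stress → religious attendance → home ownership → social network size).
Every other variable lacks a causal path to at least one of neighborhood trust and social network size.

3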